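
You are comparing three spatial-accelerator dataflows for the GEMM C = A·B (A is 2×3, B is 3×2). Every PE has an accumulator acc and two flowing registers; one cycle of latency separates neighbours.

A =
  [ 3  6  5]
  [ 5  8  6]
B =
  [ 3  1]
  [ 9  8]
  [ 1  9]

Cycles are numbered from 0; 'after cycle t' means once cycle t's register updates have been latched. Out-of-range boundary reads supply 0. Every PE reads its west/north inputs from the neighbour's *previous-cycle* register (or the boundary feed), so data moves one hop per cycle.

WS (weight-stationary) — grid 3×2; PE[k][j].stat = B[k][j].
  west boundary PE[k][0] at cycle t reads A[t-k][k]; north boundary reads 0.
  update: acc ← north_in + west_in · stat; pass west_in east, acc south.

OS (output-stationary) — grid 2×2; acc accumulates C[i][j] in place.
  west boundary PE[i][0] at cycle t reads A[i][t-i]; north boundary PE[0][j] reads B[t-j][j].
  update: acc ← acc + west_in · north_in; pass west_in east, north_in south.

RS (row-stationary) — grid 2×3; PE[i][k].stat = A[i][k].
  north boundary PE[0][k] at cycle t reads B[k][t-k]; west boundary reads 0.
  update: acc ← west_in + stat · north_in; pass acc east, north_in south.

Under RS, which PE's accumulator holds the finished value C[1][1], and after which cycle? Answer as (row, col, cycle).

(row, col, cycle) = (1, 2, 4)

Under RS, C[1][1] lands at PE[1][2]:
  after 0 — PE[1][2] acc=0, pass-E 0, pass-S 0
  after 1 — PE[1][2] acc=0, pass-E 0, pass-S 0
  after 2 — PE[1][2] acc=0, pass-E 0, pass-S 0
  after 3 — PE[1][2] acc=93, pass-E 93, pass-S 1
  after 4 — PE[1][2] acc=123, pass-E 123, pass-S 9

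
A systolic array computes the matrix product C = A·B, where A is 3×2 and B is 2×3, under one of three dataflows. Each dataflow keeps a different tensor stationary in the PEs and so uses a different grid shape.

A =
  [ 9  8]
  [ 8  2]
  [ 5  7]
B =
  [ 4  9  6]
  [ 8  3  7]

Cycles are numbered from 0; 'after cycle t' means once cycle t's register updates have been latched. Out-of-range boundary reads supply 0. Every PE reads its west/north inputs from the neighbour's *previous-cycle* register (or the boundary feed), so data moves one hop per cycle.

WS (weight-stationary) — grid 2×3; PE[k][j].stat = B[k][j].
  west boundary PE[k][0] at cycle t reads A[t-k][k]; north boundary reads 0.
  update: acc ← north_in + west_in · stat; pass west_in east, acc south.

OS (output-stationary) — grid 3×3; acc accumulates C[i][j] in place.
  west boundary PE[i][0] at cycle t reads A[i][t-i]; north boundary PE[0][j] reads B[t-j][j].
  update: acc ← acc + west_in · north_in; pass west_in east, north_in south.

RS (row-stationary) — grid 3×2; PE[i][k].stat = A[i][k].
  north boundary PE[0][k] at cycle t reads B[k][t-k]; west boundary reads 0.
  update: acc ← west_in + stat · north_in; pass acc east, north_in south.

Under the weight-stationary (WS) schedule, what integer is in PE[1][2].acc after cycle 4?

PE[1][2].acc = 62

WS (2×3). Following PE[1][2] plus its west/north inputs:
  after 0 — PE[0][2] acc=0, pass-E 0, pass-S 0
  after 0 — PE[1][1] acc=0, pass-E 0, pass-S 0
  after 0 — PE[1][2] acc=0, pass-E 0, pass-S 0
  after 1 — PE[0][2] acc=0, pass-E 0, pass-S 0
  after 1 — PE[1][1] acc=0, pass-E 0, pass-S 0
  after 1 — PE[1][2] acc=0, pass-E 0, pass-S 0
  after 2 — PE[0][2] acc=54, pass-E 9, pass-S 54
  after 2 — PE[1][1] acc=105, pass-E 8, pass-S 105
  after 2 — PE[1][2] acc=0, pass-E 0, pass-S 0
  after 3 — PE[0][2] acc=48, pass-E 8, pass-S 48
  after 3 — PE[1][1] acc=78, pass-E 2, pass-S 78
  after 3 — PE[1][2] acc=110, pass-E 8, pass-S 110
  after 4 — PE[0][2] acc=30, pass-E 5, pass-S 30
  after 4 — PE[1][1] acc=66, pass-E 7, pass-S 66
  after 4 — PE[1][2] acc=62, pass-E 2, pass-S 62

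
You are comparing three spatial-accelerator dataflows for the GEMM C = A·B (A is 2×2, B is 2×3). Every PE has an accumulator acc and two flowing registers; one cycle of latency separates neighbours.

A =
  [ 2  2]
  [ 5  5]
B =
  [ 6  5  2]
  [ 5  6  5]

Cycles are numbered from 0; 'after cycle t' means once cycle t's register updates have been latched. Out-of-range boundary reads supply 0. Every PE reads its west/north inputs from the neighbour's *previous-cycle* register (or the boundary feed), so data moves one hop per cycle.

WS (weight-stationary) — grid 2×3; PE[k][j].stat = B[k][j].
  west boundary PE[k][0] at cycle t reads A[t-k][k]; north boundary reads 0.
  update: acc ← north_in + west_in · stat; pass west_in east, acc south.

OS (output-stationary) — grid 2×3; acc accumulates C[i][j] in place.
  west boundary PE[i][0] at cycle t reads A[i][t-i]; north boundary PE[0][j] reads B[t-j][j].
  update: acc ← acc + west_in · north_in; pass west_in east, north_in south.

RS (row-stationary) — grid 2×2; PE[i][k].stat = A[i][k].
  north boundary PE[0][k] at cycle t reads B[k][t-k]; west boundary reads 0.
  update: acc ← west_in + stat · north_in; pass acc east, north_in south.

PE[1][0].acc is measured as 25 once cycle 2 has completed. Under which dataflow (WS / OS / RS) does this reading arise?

Under WS (2×3), PE[1][0]:
  step 0 · PE1,0: acc=0; fwd→0 fwd↓0
  step 1 · PE1,0: acc=22; fwd→2 fwd↓22
  step 2 · PE1,0: acc=55; fwd→5 fwd↓55
Under OS (2×3), PE[1][0]:
  step 0 · PE1,0: acc=0; fwd→0 fwd↓0
  step 1 · PE1,0: acc=30; fwd→5 fwd↓6
  step 2 · PE1,0: acc=55; fwd→5 fwd↓5
Under RS (2×2), PE[1][0]:
  step 0 · PE1,0: acc=0; fwd→0 fwd↓0
  step 1 · PE1,0: acc=30; fwd→30 fwd↓6
  step 2 · PE1,0: acc=25; fwd→25 fwd↓5

dataflow = RS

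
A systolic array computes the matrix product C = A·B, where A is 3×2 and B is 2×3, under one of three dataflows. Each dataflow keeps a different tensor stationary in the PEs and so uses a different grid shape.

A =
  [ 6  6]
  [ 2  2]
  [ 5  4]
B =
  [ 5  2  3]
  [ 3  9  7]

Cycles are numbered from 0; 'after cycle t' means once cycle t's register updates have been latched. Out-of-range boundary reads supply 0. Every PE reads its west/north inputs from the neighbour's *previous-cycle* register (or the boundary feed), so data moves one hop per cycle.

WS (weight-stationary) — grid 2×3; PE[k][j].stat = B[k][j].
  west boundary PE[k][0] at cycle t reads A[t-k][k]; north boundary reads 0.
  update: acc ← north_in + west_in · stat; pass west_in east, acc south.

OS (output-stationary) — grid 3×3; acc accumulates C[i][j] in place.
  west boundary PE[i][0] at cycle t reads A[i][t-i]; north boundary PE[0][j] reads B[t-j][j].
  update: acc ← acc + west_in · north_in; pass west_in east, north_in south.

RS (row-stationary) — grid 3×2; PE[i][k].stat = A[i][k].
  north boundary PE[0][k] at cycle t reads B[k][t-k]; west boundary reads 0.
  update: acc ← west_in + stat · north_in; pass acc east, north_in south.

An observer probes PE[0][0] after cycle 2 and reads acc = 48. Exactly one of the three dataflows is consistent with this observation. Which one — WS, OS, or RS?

WS [2×3] PE[0][0] across cycles:
  t=0 PE[0][0]: acc=30 h=6 v=30
  t=1 PE[0][0]: acc=10 h=2 v=10
  t=2 PE[0][0]: acc=25 h=5 v=25
OS [3×3] PE[0][0] across cycles:
  t=0 PE[0][0]: acc=30 h=6 v=5
  t=1 PE[0][0]: acc=48 h=6 v=3
  t=2 PE[0][0]: acc=48 h=0 v=0
RS [3×2] PE[0][0] across cycles:
  t=0 PE[0][0]: acc=30 h=30 v=5
  t=1 PE[0][0]: acc=12 h=12 v=2
  t=2 PE[0][0]: acc=18 h=18 v=3

dataflow = OS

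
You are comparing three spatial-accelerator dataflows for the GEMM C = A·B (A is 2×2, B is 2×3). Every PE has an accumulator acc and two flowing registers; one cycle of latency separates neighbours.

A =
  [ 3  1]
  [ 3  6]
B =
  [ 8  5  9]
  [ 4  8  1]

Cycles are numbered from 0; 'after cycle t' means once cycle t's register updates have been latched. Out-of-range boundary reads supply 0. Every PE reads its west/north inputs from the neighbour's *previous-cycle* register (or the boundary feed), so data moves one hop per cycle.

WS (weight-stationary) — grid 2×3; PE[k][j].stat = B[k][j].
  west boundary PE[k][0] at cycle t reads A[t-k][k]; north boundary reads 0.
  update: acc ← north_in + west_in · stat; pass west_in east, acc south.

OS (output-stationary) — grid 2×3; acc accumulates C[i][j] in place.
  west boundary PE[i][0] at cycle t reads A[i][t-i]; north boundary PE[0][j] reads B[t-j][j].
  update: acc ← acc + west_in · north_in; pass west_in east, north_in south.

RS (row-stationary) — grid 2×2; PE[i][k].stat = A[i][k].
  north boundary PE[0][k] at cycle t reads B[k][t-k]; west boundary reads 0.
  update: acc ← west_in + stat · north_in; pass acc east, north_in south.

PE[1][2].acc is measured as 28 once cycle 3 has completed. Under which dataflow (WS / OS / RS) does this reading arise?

— WS: 2×3; PE[1][2] trace:
  0: (1,2).acc=0  regs=<0,0>
  1: (1,2).acc=0  regs=<0,0>
  2: (1,2).acc=0  regs=<0,0>
  3: (1,2).acc=28  regs=<1,28>
— OS: 2×3; PE[1][2] trace:
  0: (1,2).acc=0  regs=<0,0>
  1: (1,2).acc=0  regs=<0,0>
  2: (1,2).acc=0  regs=<0,0>
  3: (1,2).acc=27  regs=<3,9>
RS: PE[1][2] is outside its 2×2 grid.

dataflow = WS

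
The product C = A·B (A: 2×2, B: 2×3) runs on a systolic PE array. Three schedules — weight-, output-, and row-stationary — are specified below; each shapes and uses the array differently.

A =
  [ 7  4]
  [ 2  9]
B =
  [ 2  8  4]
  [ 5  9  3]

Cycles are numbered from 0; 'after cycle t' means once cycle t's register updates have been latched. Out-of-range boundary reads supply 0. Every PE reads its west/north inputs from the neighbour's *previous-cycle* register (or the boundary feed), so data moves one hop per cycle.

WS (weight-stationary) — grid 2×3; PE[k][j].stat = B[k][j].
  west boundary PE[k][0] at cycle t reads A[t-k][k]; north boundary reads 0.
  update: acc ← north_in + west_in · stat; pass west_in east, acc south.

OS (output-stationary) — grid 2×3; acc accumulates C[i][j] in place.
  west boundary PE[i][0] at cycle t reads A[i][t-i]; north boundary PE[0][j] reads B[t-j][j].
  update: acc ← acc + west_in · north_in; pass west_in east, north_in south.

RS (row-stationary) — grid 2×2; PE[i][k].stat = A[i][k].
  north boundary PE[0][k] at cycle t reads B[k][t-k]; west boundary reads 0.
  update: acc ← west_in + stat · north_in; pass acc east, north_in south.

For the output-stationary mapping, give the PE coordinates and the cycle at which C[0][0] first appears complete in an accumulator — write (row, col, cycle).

OS: C[0][0] accumulates in PE[0][0]:
  step 0 · PE0,0: acc=14; fwd→7 fwd↓2
  step 1 · PE0,0: acc=34; fwd→4 fwd↓5

(row, col, cycle) = (0, 0, 1)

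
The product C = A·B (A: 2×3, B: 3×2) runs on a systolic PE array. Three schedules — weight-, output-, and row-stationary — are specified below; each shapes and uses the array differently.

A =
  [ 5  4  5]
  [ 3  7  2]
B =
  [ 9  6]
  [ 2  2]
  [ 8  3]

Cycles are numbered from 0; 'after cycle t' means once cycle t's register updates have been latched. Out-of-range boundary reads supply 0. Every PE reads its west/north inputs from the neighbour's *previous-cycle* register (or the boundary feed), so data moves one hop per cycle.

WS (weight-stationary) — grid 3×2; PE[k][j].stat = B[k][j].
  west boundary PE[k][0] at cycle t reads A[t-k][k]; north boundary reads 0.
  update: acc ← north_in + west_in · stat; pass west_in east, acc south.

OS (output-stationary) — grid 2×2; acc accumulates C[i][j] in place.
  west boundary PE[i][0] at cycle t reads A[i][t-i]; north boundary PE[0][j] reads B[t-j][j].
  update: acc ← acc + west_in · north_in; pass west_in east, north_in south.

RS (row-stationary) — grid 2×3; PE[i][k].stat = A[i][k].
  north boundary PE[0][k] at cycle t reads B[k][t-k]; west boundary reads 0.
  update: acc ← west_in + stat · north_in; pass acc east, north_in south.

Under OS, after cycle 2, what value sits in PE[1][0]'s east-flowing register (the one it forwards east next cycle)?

OS on a 2×2 grid — tracing PE[1][0] and its feeders:
  c0 r0c0: 45 / 5 / 9
  c0 r1c0: 0 / 0 / 0
  c1 r0c0: 53 / 4 / 2
  c1 r1c0: 27 / 3 / 9
  c2 r0c0: 93 / 5 / 8
  c2 r1c0: 41 / 7 / 2

register = 7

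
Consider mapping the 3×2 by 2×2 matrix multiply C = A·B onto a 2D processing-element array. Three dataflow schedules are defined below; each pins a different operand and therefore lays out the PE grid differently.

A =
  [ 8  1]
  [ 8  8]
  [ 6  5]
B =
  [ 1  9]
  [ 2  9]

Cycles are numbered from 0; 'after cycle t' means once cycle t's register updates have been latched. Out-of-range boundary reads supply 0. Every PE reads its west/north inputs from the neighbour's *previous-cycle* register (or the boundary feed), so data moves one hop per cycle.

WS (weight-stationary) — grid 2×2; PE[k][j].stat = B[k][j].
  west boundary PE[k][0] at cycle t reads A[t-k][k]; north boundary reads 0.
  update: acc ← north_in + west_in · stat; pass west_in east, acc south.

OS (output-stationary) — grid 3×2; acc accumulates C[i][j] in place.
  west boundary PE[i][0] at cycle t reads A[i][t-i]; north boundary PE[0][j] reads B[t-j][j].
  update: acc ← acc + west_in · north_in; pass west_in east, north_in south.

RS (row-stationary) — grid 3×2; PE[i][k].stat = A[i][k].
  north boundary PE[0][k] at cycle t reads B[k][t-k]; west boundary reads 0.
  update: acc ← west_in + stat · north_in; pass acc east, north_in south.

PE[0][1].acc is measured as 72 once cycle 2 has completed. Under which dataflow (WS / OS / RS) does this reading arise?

— WS: 2×2; PE[0][1] trace:
  0: (0,1).acc=0  regs=<0,0>
  1: (0,1).acc=72  regs=<8,72>
  2: (0,1).acc=72  regs=<8,72>
— OS: 3×2; PE[0][1] trace:
  0: (0,1).acc=0  regs=<0,0>
  1: (0,1).acc=72  regs=<8,9>
  2: (0,1).acc=81  regs=<1,9>
— RS: 3×2; PE[0][1] trace:
  0: (0,1).acc=0  regs=<0,0>
  1: (0,1).acc=10  regs=<10,2>
  2: (0,1).acc=81  regs=<81,9>

dataflow = WS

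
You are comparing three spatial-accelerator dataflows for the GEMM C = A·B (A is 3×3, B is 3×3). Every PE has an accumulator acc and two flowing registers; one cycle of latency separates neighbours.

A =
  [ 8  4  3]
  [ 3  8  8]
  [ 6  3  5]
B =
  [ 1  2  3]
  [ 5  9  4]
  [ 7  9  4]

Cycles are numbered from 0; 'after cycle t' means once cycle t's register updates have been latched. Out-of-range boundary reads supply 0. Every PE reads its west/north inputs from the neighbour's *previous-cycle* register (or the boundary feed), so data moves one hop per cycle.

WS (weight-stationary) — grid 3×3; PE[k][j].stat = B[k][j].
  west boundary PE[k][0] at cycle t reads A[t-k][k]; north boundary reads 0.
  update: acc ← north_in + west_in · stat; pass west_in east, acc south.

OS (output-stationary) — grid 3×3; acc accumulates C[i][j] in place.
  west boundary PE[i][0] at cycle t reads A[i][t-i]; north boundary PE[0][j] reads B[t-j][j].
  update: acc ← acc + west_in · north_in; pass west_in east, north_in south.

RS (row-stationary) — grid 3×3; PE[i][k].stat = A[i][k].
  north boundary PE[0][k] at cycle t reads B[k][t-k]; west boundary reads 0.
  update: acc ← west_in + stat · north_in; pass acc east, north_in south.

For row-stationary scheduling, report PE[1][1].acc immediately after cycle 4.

RS on a 3×3 grid — tracing PE[1][1] and its feeders:
  c0 r0c1: 0 / 0 / 0
  c0 r1c0: 0 / 0 / 0
  c0 r1c1: 0 / 0 / 0
  c1 r0c1: 28 / 28 / 5
  c1 r1c0: 3 / 3 / 1
  c1 r1c1: 0 / 0 / 0
  c2 r0c1: 52 / 52 / 9
  c2 r1c0: 6 / 6 / 2
  c2 r1c1: 43 / 43 / 5
  c3 r0c1: 40 / 40 / 4
  c3 r1c0: 9 / 9 / 3
  c3 r1c1: 78 / 78 / 9
  c4 r0c1: 0 / 0 / 0
  c4 r1c0: 0 / 0 / 0
  c4 r1c1: 41 / 41 / 4

PE[1][1].acc = 41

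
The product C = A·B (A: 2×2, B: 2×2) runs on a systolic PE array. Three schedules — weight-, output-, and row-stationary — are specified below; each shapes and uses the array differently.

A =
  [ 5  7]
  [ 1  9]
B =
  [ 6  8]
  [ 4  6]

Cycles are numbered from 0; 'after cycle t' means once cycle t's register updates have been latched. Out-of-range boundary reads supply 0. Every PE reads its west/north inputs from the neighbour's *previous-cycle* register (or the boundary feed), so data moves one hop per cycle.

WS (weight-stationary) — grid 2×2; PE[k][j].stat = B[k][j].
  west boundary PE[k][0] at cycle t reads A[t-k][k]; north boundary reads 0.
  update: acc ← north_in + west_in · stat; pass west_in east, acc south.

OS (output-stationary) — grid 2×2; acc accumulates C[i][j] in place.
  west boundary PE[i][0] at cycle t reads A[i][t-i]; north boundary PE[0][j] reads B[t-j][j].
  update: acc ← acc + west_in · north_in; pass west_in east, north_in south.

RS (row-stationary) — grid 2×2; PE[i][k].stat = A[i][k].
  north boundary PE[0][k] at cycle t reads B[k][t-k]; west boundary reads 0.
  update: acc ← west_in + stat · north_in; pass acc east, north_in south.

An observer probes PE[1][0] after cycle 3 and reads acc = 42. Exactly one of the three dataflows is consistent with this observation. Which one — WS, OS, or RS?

WS [2×2] PE[1][0] across cycles:
  cycle 0: PE[1][0] → acc 0, east 0, south 0
  cycle 1: PE[1][0] → acc 58, east 7, south 58
  cycle 2: PE[1][0] → acc 42, east 9, south 42
  cycle 3: PE[1][0] → acc 0, east 0, south 0
OS [2×2] PE[1][0] across cycles:
  cycle 0: PE[1][0] → acc 0, east 0, south 0
  cycle 1: PE[1][0] → acc 6, east 1, south 6
  cycle 2: PE[1][0] → acc 42, east 9, south 4
  cycle 3: PE[1][0] → acc 42, east 0, south 0
RS [2×2] PE[1][0] across cycles:
  cycle 0: PE[1][0] → acc 0, east 0, south 0
  cycle 1: PE[1][0] → acc 6, east 6, south 6
  cycle 2: PE[1][0] → acc 8, east 8, south 8
  cycle 3: PE[1][0] → acc 0, east 0, south 0

dataflow = OS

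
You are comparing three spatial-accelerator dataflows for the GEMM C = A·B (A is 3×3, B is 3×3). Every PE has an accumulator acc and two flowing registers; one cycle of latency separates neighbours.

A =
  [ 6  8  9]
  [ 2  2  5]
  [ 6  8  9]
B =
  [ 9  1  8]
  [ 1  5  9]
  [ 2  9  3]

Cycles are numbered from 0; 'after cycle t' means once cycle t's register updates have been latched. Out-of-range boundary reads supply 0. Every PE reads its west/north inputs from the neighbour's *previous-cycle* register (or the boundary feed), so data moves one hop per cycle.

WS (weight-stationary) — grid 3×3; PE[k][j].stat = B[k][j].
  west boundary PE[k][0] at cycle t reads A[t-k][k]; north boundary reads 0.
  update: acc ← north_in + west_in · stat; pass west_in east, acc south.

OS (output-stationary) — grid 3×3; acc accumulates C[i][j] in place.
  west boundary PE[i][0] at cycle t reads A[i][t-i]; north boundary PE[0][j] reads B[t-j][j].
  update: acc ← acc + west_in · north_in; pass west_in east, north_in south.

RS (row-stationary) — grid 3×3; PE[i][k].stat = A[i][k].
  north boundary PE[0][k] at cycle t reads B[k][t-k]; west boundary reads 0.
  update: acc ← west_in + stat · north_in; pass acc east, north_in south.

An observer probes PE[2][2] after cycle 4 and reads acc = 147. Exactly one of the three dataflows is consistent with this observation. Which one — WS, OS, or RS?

WS [3×3] PE[2][2] across cycles:
  [0] (2,2) acc=0 (h:0 v:0)
  [1] (2,2) acc=0 (h:0 v:0)
  [2] (2,2) acc=0 (h:0 v:0)
  [3] (2,2) acc=0 (h:0 v:0)
  [4] (2,2) acc=147 (h:9 v:147)
OS [3×3] PE[2][2] across cycles:
  [0] (2,2) acc=0 (h:0 v:0)
  [1] (2,2) acc=0 (h:0 v:0)
  [2] (2,2) acc=0 (h:0 v:0)
  [3] (2,2) acc=0 (h:0 v:0)
  [4] (2,2) acc=48 (h:6 v:8)
RS [3×3] PE[2][2] across cycles:
  [0] (2,2) acc=0 (h:0 v:0)
  [1] (2,2) acc=0 (h:0 v:0)
  [2] (2,2) acc=0 (h:0 v:0)
  [3] (2,2) acc=0 (h:0 v:0)
  [4] (2,2) acc=80 (h:80 v:2)

dataflow = WS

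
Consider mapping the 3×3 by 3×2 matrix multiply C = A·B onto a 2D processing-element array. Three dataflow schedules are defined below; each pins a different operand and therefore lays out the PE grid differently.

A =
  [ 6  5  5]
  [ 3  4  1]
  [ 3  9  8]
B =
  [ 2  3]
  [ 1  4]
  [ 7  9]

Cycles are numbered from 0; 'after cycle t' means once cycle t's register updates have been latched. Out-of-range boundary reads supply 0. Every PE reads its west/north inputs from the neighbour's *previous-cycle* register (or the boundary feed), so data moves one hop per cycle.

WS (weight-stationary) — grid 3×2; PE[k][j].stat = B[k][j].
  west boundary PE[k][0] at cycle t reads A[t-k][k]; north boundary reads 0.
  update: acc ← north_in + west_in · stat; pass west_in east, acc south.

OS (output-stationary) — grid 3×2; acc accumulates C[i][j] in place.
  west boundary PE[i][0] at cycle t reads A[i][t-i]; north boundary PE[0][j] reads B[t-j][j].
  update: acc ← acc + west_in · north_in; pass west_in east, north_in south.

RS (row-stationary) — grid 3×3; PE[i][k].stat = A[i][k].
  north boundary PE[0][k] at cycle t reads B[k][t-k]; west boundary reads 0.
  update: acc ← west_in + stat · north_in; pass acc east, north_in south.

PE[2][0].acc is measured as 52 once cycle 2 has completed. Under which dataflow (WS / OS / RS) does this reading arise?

dataflow = WS

— WS: 3×2; PE[2][0] trace:
  c0 r2c0: 0 / 0 / 0
  c1 r2c0: 0 / 0 / 0
  c2 r2c0: 52 / 5 / 52
— OS: 3×2; PE[2][0] trace:
  c0 r2c0: 0 / 0 / 0
  c1 r2c0: 0 / 0 / 0
  c2 r2c0: 6 / 3 / 2
— RS: 3×3; PE[2][0] trace:
  c0 r2c0: 0 / 0 / 0
  c1 r2c0: 0 / 0 / 0
  c2 r2c0: 6 / 6 / 2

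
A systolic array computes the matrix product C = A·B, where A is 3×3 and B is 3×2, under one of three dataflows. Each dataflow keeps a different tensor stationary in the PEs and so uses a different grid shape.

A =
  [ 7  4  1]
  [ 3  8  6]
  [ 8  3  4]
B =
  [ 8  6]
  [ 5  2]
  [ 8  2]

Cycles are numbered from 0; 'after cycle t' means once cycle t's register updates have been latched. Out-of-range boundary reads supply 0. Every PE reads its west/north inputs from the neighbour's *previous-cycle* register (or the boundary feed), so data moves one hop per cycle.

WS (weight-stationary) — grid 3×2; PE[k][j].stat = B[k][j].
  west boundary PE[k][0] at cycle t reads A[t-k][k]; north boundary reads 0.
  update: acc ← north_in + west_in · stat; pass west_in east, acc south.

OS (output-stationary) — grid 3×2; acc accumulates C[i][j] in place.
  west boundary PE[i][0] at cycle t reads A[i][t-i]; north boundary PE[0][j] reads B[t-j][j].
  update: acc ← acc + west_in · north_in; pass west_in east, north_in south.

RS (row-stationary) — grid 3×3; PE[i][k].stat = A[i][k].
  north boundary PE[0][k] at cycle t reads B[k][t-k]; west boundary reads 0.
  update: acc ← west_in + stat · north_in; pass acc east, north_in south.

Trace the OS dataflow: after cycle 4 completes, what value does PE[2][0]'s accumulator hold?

PE[2][0].acc = 111

OS 3×2: PE[2][0] cycle-by-cycle (with neighbour feeds):
  [0] (1,0) acc=0 (h:0 v:0)
  [0] (2,0) acc=0 (h:0 v:0)
  [1] (1,0) acc=24 (h:3 v:8)
  [1] (2,0) acc=0 (h:0 v:0)
  [2] (1,0) acc=64 (h:8 v:5)
  [2] (2,0) acc=64 (h:8 v:8)
  [3] (1,0) acc=112 (h:6 v:8)
  [3] (2,0) acc=79 (h:3 v:5)
  [4] (1,0) acc=112 (h:0 v:0)
  [4] (2,0) acc=111 (h:4 v:8)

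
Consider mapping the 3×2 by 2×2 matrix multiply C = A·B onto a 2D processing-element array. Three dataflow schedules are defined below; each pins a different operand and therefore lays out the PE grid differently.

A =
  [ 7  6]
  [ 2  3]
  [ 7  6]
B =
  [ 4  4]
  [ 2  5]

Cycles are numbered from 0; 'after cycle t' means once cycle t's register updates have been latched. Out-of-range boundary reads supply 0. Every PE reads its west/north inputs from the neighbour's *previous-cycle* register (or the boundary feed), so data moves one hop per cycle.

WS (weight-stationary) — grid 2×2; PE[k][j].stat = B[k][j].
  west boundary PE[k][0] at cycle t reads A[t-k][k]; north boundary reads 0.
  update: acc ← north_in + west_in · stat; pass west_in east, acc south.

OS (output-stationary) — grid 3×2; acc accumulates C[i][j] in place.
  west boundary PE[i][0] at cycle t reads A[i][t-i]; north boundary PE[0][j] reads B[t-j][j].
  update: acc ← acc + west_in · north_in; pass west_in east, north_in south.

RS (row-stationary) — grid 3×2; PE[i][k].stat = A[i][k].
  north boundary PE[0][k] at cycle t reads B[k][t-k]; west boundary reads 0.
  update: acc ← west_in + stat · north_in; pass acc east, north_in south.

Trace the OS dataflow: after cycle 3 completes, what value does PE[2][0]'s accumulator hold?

OS on a 3×2 grid — tracing PE[2][0] and its feeders:
  after 0 — PE[1][0] acc=0, pass-E 0, pass-S 0
  after 0 — PE[2][0] acc=0, pass-E 0, pass-S 0
  after 1 — PE[1][0] acc=8, pass-E 2, pass-S 4
  after 1 — PE[2][0] acc=0, pass-E 0, pass-S 0
  after 2 — PE[1][0] acc=14, pass-E 3, pass-S 2
  after 2 — PE[2][0] acc=28, pass-E 7, pass-S 4
  after 3 — PE[1][0] acc=14, pass-E 0, pass-S 0
  after 3 — PE[2][0] acc=40, pass-E 6, pass-S 2

PE[2][0].acc = 40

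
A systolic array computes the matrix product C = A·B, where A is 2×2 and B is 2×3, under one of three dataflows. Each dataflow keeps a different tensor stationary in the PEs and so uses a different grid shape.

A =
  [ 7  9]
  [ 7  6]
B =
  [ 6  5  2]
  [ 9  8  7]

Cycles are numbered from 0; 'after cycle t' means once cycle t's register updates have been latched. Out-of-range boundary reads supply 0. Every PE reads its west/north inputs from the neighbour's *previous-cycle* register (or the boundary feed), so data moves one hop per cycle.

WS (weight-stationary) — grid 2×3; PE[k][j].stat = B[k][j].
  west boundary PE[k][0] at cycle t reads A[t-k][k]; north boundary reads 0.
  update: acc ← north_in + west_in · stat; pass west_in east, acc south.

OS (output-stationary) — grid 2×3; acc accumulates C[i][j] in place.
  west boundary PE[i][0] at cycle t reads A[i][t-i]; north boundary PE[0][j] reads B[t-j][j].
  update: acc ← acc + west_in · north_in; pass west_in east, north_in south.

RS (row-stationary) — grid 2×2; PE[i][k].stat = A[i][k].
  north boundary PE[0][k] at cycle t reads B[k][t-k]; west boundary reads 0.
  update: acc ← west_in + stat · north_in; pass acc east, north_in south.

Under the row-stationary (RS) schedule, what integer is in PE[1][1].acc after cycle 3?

PE[1][1].acc = 83

Tracing RS — 2×2 array, target PE[1][1]:
  after 0 — PE[0][1] acc=0, pass-E 0, pass-S 0
  after 0 — PE[1][0] acc=0, pass-E 0, pass-S 0
  after 0 — PE[1][1] acc=0, pass-E 0, pass-S 0
  after 1 — PE[0][1] acc=123, pass-E 123, pass-S 9
  after 1 — PE[1][0] acc=42, pass-E 42, pass-S 6
  after 1 — PE[1][1] acc=0, pass-E 0, pass-S 0
  after 2 — PE[0][1] acc=107, pass-E 107, pass-S 8
  after 2 — PE[1][0] acc=35, pass-E 35, pass-S 5
  after 2 — PE[1][1] acc=96, pass-E 96, pass-S 9
  after 3 — PE[0][1] acc=77, pass-E 77, pass-S 7
  after 3 — PE[1][0] acc=14, pass-E 14, pass-S 2
  after 3 — PE[1][1] acc=83, pass-E 83, pass-S 8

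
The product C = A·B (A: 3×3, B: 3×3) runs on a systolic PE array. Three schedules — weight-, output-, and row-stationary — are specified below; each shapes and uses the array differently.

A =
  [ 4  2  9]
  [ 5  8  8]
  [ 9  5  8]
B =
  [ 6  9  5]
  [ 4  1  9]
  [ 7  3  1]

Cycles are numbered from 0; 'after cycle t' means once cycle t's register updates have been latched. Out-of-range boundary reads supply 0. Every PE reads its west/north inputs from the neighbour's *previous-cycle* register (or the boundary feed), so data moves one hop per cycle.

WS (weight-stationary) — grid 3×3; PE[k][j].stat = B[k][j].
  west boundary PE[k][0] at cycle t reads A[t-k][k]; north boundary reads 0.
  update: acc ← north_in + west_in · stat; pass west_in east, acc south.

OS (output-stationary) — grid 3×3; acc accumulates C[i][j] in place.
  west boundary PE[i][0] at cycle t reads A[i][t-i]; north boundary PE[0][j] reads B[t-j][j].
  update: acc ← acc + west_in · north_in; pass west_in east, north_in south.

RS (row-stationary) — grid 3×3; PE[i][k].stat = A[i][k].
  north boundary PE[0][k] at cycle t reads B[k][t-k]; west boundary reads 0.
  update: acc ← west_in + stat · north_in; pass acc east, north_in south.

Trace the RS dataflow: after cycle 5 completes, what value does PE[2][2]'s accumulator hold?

PE[2][2].acc = 110

RS (3×3). Following PE[2][2] plus its west/north inputs:
  t=0 PE[1][2]: acc=0 h=0 v=0
  t=0 PE[2][1]: acc=0 h=0 v=0
  t=0 PE[2][2]: acc=0 h=0 v=0
  t=1 PE[1][2]: acc=0 h=0 v=0
  t=1 PE[2][1]: acc=0 h=0 v=0
  t=1 PE[2][2]: acc=0 h=0 v=0
  t=2 PE[1][2]: acc=0 h=0 v=0
  t=2 PE[2][1]: acc=0 h=0 v=0
  t=2 PE[2][2]: acc=0 h=0 v=0
  t=3 PE[1][2]: acc=118 h=118 v=7
  t=3 PE[2][1]: acc=74 h=74 v=4
  t=3 PE[2][2]: acc=0 h=0 v=0
  t=4 PE[1][2]: acc=77 h=77 v=3
  t=4 PE[2][1]: acc=86 h=86 v=1
  t=4 PE[2][2]: acc=130 h=130 v=7
  t=5 PE[1][2]: acc=105 h=105 v=1
  t=5 PE[2][1]: acc=90 h=90 v=9
  t=5 PE[2][2]: acc=110 h=110 v=3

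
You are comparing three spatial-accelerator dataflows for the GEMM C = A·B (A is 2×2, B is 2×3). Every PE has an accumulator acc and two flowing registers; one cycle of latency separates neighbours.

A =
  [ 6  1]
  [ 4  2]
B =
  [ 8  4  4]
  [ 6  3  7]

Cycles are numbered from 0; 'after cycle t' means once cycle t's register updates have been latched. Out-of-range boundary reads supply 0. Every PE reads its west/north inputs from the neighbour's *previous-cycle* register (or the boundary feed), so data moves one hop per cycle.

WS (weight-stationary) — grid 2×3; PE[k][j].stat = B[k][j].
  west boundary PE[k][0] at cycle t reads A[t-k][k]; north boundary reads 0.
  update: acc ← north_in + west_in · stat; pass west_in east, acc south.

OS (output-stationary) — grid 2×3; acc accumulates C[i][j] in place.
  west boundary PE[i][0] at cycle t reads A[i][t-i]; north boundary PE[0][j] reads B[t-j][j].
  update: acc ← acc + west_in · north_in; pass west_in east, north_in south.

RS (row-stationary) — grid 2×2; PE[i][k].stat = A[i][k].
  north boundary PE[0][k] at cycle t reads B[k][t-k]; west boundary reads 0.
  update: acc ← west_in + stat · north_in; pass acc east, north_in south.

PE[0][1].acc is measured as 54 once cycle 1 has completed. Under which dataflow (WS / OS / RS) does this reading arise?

— WS: 2×3; PE[0][1] trace:
  after 0 — PE[0][1] acc=0, pass-E 0, pass-S 0
  after 1 — PE[0][1] acc=24, pass-E 6, pass-S 24
— OS: 2×3; PE[0][1] trace:
  after 0 — PE[0][1] acc=0, pass-E 0, pass-S 0
  after 1 — PE[0][1] acc=24, pass-E 6, pass-S 4
— RS: 2×2; PE[0][1] trace:
  after 0 — PE[0][1] acc=0, pass-E 0, pass-S 0
  after 1 — PE[0][1] acc=54, pass-E 54, pass-S 6

dataflow = RS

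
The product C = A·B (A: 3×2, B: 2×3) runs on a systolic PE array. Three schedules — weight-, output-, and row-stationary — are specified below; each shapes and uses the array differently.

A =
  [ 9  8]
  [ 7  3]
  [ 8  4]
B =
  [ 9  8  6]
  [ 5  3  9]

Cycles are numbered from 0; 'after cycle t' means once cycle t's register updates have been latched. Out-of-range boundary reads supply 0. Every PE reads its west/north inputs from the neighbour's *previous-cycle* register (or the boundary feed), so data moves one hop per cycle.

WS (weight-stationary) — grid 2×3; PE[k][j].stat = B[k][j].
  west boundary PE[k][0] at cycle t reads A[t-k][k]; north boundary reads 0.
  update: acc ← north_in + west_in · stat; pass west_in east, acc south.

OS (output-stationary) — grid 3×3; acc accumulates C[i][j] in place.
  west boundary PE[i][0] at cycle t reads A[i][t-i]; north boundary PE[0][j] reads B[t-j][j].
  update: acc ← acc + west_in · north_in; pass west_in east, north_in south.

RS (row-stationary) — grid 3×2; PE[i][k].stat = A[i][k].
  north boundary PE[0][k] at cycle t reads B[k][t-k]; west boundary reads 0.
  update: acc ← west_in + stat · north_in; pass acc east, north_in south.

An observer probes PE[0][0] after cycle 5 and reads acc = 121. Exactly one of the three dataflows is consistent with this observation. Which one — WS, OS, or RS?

— WS: 2×3; PE[0][0] trace:
  step 0 · PE0,0: acc=81; fwd→9 fwd↓81
  step 1 · PE0,0: acc=63; fwd→7 fwd↓63
  step 2 · PE0,0: acc=72; fwd→8 fwd↓72
  step 3 · PE0,0: acc=0; fwd→0 fwd↓0
  step 4 · PE0,0: acc=0; fwd→0 fwd↓0
  step 5 · PE0,0: acc=0; fwd→0 fwd↓0
— OS: 3×3; PE[0][0] trace:
  step 0 · PE0,0: acc=81; fwd→9 fwd↓9
  step 1 · PE0,0: acc=121; fwd→8 fwd↓5
  step 2 · PE0,0: acc=121; fwd→0 fwd↓0
  step 3 · PE0,0: acc=121; fwd→0 fwd↓0
  step 4 · PE0,0: acc=121; fwd→0 fwd↓0
  step 5 · PE0,0: acc=121; fwd→0 fwd↓0
— RS: 3×2; PE[0][0] trace:
  step 0 · PE0,0: acc=81; fwd→81 fwd↓9
  step 1 · PE0,0: acc=72; fwd→72 fwd↓8
  step 2 · PE0,0: acc=54; fwd→54 fwd↓6
  step 3 · PE0,0: acc=0; fwd→0 fwd↓0
  step 4 · PE0,0: acc=0; fwd→0 fwd↓0
  step 5 · PE0,0: acc=0; fwd→0 fwd↓0

dataflow = OS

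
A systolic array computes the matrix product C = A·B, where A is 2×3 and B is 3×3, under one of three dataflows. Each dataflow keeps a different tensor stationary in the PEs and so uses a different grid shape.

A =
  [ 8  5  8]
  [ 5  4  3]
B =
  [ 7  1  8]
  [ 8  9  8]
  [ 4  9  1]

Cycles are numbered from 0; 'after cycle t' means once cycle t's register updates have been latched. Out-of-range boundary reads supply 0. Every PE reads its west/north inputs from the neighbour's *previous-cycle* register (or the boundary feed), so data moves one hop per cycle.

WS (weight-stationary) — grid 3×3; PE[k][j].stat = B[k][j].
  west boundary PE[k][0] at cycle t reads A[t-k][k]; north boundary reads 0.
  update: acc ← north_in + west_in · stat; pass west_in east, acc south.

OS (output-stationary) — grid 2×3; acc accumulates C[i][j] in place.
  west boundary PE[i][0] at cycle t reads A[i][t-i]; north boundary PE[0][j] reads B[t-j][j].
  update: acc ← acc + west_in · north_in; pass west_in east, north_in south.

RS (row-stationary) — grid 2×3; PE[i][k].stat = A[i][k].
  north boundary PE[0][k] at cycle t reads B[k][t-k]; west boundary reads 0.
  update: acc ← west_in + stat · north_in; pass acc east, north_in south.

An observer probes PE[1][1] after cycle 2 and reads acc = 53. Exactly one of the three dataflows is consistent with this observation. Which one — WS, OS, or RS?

dataflow = WS

WS [3×3] PE[1][1] across cycles:
  @0  [1,1]  acc 0  |  →0  ↓0
  @1  [1,1]  acc 0  |  →0  ↓0
  @2  [1,1]  acc 53  |  →5  ↓53
OS [2×3] PE[1][1] across cycles:
  @0  [1,1]  acc 0  |  →0  ↓0
  @1  [1,1]  acc 0  |  →0  ↓0
  @2  [1,1]  acc 5  |  →5  ↓1
RS [2×3] PE[1][1] across cycles:
  @0  [1,1]  acc 0  |  →0  ↓0
  @1  [1,1]  acc 0  |  →0  ↓0
  @2  [1,1]  acc 67  |  →67  ↓8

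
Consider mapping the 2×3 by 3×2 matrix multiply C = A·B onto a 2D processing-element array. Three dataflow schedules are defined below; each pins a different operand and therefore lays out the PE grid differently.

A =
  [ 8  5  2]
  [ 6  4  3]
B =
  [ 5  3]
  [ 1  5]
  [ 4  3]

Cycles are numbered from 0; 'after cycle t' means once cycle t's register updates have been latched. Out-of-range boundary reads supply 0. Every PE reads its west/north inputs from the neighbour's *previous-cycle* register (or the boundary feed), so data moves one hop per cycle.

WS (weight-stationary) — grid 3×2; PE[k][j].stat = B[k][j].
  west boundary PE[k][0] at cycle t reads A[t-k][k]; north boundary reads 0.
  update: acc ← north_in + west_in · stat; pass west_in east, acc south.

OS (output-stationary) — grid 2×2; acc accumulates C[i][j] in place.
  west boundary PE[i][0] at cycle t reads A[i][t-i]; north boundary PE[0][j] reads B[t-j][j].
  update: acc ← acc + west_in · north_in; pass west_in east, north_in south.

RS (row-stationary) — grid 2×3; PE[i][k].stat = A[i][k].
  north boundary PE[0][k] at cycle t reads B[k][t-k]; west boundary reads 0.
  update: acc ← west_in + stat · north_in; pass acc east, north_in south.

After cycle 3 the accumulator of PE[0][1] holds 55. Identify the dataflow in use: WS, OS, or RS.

dataflow = OS

— WS: 3×2; PE[0][1] trace:
  0: (0,1).acc=0  regs=<0,0>
  1: (0,1).acc=24  regs=<8,24>
  2: (0,1).acc=18  regs=<6,18>
  3: (0,1).acc=0  regs=<0,0>
— OS: 2×2; PE[0][1] trace:
  0: (0,1).acc=0  regs=<0,0>
  1: (0,1).acc=24  regs=<8,3>
  2: (0,1).acc=49  regs=<5,5>
  3: (0,1).acc=55  regs=<2,3>
— RS: 2×3; PE[0][1] trace:
  0: (0,1).acc=0  regs=<0,0>
  1: (0,1).acc=45  regs=<45,1>
  2: (0,1).acc=49  regs=<49,5>
  3: (0,1).acc=0  regs=<0,0>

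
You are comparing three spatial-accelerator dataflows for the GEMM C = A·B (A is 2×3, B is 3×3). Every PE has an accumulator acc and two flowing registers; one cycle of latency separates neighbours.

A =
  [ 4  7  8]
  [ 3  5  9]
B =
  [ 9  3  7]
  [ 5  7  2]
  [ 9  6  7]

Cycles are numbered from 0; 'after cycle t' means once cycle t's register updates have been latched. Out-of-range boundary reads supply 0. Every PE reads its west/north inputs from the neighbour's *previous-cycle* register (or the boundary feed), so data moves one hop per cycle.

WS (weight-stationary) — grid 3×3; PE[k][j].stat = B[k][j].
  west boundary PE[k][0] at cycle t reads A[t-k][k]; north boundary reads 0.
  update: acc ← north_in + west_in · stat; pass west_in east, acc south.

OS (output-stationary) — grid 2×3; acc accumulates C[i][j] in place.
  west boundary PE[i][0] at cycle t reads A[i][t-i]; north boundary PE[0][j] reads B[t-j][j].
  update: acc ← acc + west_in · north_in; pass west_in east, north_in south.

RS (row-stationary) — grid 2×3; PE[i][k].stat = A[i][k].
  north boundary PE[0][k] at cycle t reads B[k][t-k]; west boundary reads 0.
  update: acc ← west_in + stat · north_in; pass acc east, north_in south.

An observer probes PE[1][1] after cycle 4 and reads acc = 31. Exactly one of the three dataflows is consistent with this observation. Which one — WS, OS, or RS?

dataflow = RS

WS (3×3 grid), PE[1][1]:
  step 0 · PE1,1: acc=0; fwd→0 fwd↓0
  step 1 · PE1,1: acc=0; fwd→0 fwd↓0
  step 2 · PE1,1: acc=61; fwd→7 fwd↓61
  step 3 · PE1,1: acc=44; fwd→5 fwd↓44
  step 4 · PE1,1: acc=0; fwd→0 fwd↓0
OS (2×3 grid), PE[1][1]:
  step 0 · PE1,1: acc=0; fwd→0 fwd↓0
  step 1 · PE1,1: acc=0; fwd→0 fwd↓0
  step 2 · PE1,1: acc=9; fwd→3 fwd↓3
  step 3 · PE1,1: acc=44; fwd→5 fwd↓7
  step 4 · PE1,1: acc=98; fwd→9 fwd↓6
RS (2×3 grid), PE[1][1]:
  step 0 · PE1,1: acc=0; fwd→0 fwd↓0
  step 1 · PE1,1: acc=0; fwd→0 fwd↓0
  step 2 · PE1,1: acc=52; fwd→52 fwd↓5
  step 3 · PE1,1: acc=44; fwd→44 fwd↓7
  step 4 · PE1,1: acc=31; fwd→31 fwd↓2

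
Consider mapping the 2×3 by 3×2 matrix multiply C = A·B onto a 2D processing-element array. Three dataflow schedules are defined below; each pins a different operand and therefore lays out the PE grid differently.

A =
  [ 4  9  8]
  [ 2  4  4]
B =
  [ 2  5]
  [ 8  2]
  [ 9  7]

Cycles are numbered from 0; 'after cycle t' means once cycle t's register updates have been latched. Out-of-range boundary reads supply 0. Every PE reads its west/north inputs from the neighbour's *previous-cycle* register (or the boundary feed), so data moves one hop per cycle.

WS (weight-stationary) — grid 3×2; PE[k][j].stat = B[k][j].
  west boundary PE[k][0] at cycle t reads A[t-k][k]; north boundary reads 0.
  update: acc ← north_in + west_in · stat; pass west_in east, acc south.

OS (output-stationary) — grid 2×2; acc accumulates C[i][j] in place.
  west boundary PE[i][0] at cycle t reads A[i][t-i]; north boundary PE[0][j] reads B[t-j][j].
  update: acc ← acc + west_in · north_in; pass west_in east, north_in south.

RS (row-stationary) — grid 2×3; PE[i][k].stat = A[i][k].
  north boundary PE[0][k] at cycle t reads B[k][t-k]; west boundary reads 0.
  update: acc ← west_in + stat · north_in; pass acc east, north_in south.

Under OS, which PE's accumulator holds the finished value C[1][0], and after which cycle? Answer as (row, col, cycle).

(row, col, cycle) = (1, 0, 3)

OS: C[1][0] accumulates in PE[1][0]:
  [0] (1,0) acc=0 (h:0 v:0)
  [1] (1,0) acc=4 (h:2 v:2)
  [2] (1,0) acc=36 (h:4 v:8)
  [3] (1,0) acc=72 (h:4 v:9)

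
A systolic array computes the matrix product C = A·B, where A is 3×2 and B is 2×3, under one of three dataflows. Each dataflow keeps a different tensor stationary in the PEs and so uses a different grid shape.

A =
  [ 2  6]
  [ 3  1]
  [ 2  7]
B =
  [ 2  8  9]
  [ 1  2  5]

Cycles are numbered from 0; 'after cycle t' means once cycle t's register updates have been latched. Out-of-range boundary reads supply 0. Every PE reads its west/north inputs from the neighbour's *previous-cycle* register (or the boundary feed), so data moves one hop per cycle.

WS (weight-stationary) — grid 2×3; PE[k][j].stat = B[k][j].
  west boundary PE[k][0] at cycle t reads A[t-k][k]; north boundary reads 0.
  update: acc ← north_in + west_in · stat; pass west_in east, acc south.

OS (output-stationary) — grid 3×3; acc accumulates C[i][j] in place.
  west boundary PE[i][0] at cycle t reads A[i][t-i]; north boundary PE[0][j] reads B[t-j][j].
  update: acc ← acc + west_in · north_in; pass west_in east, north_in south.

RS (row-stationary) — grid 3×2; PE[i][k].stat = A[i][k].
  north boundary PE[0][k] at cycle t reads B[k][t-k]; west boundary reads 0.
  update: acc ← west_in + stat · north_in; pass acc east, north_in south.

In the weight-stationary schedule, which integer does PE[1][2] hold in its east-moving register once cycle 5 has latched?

WS (2×3). Following PE[1][2] plus its west/north inputs:
  0: (0,2).acc=0  regs=<0,0>
  0: (1,1).acc=0  regs=<0,0>
  0: (1,2).acc=0  regs=<0,0>
  1: (0,2).acc=0  regs=<0,0>
  1: (1,1).acc=0  regs=<0,0>
  1: (1,2).acc=0  regs=<0,0>
  2: (0,2).acc=18  regs=<2,18>
  2: (1,1).acc=28  regs=<6,28>
  2: (1,2).acc=0  regs=<0,0>
  3: (0,2).acc=27  regs=<3,27>
  3: (1,1).acc=26  regs=<1,26>
  3: (1,2).acc=48  regs=<6,48>
  4: (0,2).acc=18  regs=<2,18>
  4: (1,1).acc=30  regs=<7,30>
  4: (1,2).acc=32  regs=<1,32>
  5: (0,2).acc=0  regs=<0,0>
  5: (1,1).acc=0  regs=<0,0>
  5: (1,2).acc=53  regs=<7,53>

register = 7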